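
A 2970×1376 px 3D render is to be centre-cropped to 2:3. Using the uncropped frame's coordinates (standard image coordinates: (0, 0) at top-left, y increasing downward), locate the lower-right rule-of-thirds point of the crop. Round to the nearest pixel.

x = 1638 px, y = 917 px

2970/1376 > 2/3, so the 2:3 crop keeps the full height 1376 and trims width to 1376 × 2/3 = 917.33 px.
Left offset = (2970 − 917.33)/2 = 1026.33 px; top offset = 0.
Lower-right is two-thirds across and two-thirds down within the crop:
x = 1026.33 + 2 × 917.33/3 ≈ 1638; y = 0.00 + 2 × 1376.00/3 ≈ 917.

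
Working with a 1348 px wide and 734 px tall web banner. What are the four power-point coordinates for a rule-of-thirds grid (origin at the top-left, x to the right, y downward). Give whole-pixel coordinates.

(449, 245), (899, 245), (449, 489), (899, 489)

One third of 1348 is 449.33; one third of 734 is 244.67.
Vertical third lines at x = 449 and x = 899; horizontal third lines at y = 245 and y = 489.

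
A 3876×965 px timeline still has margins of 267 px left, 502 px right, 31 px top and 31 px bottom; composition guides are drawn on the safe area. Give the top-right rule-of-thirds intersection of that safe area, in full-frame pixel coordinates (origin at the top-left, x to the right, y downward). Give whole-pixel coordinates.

Content width = 3876 − 267 − 502 = 3107 px; content height = 965 − 31 − 31 = 903 px.
Top-right is two-thirds across and one-third down within the safe area.
x = 267 + 2 × 3107/3 = 267 + 2071.33 ≈ 2338
y = 31 + 1 × 903/3 = 31 + 301.00 ≈ 332

x = 2338 px, y = 332 px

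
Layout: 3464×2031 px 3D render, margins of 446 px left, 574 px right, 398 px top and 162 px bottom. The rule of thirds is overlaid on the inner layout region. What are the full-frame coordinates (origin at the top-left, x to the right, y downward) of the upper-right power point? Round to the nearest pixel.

x = 2075 px, y = 888 px

Content width = 3464 − 446 − 574 = 2444 px; content height = 2031 − 398 − 162 = 1471 px.
Upper-right is two-thirds across and one-third down within the inner layout region.
x = 446 + 2 × 2444/3 = 446 + 1629.33 ≈ 2075
y = 398 + 1 × 1471/3 = 398 + 490.33 ≈ 888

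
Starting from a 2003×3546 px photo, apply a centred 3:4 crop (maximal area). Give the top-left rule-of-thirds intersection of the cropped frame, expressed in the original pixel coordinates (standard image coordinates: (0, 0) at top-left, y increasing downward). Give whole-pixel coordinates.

2003/3546 < 3/4, so the 3:4 crop keeps the full width 2003 and trims height to 2003 × 4/3 = 2670.67 px.
Top offset = (3546 − 2670.67)/2 = 437.67 px; left offset = 0.
Top-left is one-third across and one-third down within the crop:
x = 0.00 + 1 × 2003.00/3 ≈ 668; y = 437.67 + 1 × 2670.67/3 ≈ 1328.

(668, 1328)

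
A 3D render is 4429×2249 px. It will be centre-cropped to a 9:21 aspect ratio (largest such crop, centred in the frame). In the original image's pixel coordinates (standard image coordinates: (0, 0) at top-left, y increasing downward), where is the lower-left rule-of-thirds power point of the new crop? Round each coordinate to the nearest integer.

4429/2249 > 9/21, so the 9:21 crop keeps the full height 2249 and trims width to 2249 × 9/21 = 963.86 px.
Left offset = (4429 − 963.86)/2 = 1732.57 px; top offset = 0.
Lower-left is one-third across and two-thirds down within the crop:
x = 1732.57 + 1 × 963.86/3 ≈ 2054; y = 0.00 + 2 × 2249.00/3 ≈ 1499.

(2054, 1499)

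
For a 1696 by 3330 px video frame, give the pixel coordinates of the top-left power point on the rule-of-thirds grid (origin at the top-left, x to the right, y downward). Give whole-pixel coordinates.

(565, 1110)

The top-left point sits one-third of the way across and one-third of the way down.
x = 1 × 1696/3 ≈ 565; y = 1 × 3330/3 ≈ 1110.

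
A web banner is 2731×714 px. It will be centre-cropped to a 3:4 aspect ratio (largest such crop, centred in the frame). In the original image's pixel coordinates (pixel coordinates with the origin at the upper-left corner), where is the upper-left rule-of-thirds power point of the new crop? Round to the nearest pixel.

x = 1276 px, y = 238 px

2731/714 > 3/4, so the 3:4 crop keeps the full height 714 and trims width to 714 × 3/4 = 535.50 px.
Left offset = (2731 − 535.50)/2 = 1097.75 px; top offset = 0.
Upper-left is one-third across and one-third down within the crop:
x = 1097.75 + 1 × 535.50/3 ≈ 1276; y = 0.00 + 1 × 714.00/3 ≈ 238.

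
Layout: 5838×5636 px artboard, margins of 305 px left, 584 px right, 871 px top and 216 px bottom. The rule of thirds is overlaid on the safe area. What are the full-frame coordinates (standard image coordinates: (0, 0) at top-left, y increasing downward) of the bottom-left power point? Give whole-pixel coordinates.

x = 1955 px, y = 3904 px

Content width = 5838 − 305 − 584 = 4949 px; content height = 5636 − 871 − 216 = 4549 px.
Bottom-left is one-third across and two-thirds down within the safe area.
x = 305 + 1 × 4949/3 = 305 + 1649.67 ≈ 1955
y = 871 + 2 × 4549/3 = 871 + 3032.67 ≈ 3904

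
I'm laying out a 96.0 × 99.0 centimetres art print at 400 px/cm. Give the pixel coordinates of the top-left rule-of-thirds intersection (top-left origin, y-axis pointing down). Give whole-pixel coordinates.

In pixels the canvas is 96.0 × 400 = 38400 wide and 99.0 × 400 = 39600 tall.
The top-left point is one-third across and one-third down:
x = 1 × 38400/3 ≈ 12800; y = 1 × 39600/3 ≈ 13200.

(12800, 13200)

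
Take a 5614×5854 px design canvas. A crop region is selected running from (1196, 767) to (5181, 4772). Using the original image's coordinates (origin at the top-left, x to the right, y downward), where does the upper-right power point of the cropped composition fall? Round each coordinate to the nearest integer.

Crop width = 5181 − 1196 = 3985 px; one third is 1328.33 px.
Crop height = 4772 − 767 = 4005 px; one third is 1335.00 px.
The upper-right point is two-thirds across and one-third down within the crop:
x = 1196 + 2 × 1328.33 ≈ 3853; y = 767 + 1 × 1335.00 ≈ 2102.

x = 3853 px, y = 2102 px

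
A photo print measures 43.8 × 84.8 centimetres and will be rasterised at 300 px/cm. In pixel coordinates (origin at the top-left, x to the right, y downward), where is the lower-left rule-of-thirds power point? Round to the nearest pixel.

x = 4380 px, y = 16960 px

In pixels the canvas is 43.8 × 300 = 13140 wide and 84.8 × 300 = 25440 tall.
The lower-left point is one-third across and two-thirds down:
x = 1 × 13140/3 ≈ 4380; y = 2 × 25440/3 ≈ 16960.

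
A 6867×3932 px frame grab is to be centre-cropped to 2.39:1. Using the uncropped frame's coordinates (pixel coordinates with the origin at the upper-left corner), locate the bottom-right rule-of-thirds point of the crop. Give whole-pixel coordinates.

x = 4578 px, y = 2445 px

6867/3932 < 2.39/1, so the 2.39:1 crop keeps the full width 6867 and trims height to 6867 × 1/2.39 = 2873.22 px.
Top offset = (3932 − 2873.22)/2 = 529.39 px; left offset = 0.
Bottom-right is two-thirds across and two-thirds down within the crop:
x = 0.00 + 2 × 6867.00/3 ≈ 4578; y = 529.39 + 2 × 2873.22/3 ≈ 2445.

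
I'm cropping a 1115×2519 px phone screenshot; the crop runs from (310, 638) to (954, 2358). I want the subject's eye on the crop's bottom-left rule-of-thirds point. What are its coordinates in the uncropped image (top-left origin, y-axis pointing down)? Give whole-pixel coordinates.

Crop width = 954 − 310 = 644 px; one third is 214.67 px.
Crop height = 2358 − 638 = 1720 px; one third is 573.33 px.
The bottom-left point is one-third across and two-thirds down within the crop:
x = 310 + 1 × 214.67 ≈ 525; y = 638 + 2 × 573.33 ≈ 1785.

x = 525 px, y = 1785 px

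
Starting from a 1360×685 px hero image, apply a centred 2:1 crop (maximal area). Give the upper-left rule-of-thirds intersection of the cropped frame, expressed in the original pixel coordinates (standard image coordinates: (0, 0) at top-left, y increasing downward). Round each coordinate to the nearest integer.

1360/685 < 2/1, so the 2:1 crop keeps the full width 1360 and trims height to 1360 × 1/2 = 680.00 px.
Top offset = (685 − 680.00)/2 = 2.50 px; left offset = 0.
Upper-left is one-third across and one-third down within the crop:
x = 0.00 + 1 × 1360.00/3 ≈ 453; y = 2.50 + 1 × 680.00/3 ≈ 229.

(453, 229)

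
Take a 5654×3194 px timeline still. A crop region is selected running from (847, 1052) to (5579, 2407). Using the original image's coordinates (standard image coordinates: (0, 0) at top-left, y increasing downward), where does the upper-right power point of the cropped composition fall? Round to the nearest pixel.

Crop width = 5579 − 847 = 4732 px; one third is 1577.33 px.
Crop height = 2407 − 1052 = 1355 px; one third is 451.67 px.
The upper-right point is two-thirds across and one-third down within the crop:
x = 847 + 2 × 1577.33 ≈ 4002; y = 1052 + 1 × 451.67 ≈ 1504.

(4002, 1504)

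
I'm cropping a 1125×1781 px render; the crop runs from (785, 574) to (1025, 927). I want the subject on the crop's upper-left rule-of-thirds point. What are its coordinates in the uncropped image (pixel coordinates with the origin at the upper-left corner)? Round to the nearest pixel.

Crop width = 1025 − 785 = 240 px; one third is 80.00 px.
Crop height = 927 − 574 = 353 px; one third is 117.67 px.
The upper-left point is one-third across and one-third down within the crop:
x = 785 + 1 × 80.00 ≈ 865; y = 574 + 1 × 117.67 ≈ 692.

x = 865 px, y = 692 px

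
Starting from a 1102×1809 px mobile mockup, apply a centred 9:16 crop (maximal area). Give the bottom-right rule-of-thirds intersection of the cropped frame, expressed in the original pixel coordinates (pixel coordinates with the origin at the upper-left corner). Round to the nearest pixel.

x = 721 px, y = 1206 px

1102/1809 > 9/16, so the 9:16 crop keeps the full height 1809 and trims width to 1809 × 9/16 = 1017.56 px.
Left offset = (1102 − 1017.56)/2 = 42.22 px; top offset = 0.
Bottom-right is two-thirds across and two-thirds down within the crop:
x = 42.22 + 2 × 1017.56/3 ≈ 721; y = 0.00 + 2 × 1809.00/3 ≈ 1206.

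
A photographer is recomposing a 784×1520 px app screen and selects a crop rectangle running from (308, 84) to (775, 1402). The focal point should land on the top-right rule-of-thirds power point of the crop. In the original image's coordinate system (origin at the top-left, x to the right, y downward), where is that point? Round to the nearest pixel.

Crop width = 775 − 308 = 467 px; one third is 155.67 px.
Crop height = 1402 − 84 = 1318 px; one third is 439.33 px.
The top-right point is two-thirds across and one-third down within the crop:
x = 308 + 2 × 155.67 ≈ 619; y = 84 + 1 × 439.33 ≈ 523.

(619, 523)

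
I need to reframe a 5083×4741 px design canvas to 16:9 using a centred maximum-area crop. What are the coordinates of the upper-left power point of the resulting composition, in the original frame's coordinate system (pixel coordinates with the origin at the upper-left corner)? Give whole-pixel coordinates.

(1694, 1894)

5083/4741 < 16/9, so the 16:9 crop keeps the full width 5083 and trims height to 5083 × 9/16 = 2859.19 px.
Top offset = (4741 − 2859.19)/2 = 940.91 px; left offset = 0.
Upper-left is one-third across and one-third down within the crop:
x = 0.00 + 1 × 5083.00/3 ≈ 1694; y = 940.91 + 1 × 2859.19/3 ≈ 1894.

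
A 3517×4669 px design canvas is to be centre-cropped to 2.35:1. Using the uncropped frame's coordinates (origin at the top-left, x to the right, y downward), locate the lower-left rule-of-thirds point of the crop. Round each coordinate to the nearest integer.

(1172, 2584)

3517/4669 < 2.35/1, so the 2.35:1 crop keeps the full width 3517 and trims height to 3517 × 1/2.35 = 1496.60 px.
Top offset = (4669 − 1496.60)/2 = 1586.20 px; left offset = 0.
Lower-left is one-third across and two-thirds down within the crop:
x = 0.00 + 1 × 3517.00/3 ≈ 1172; y = 1586.20 + 2 × 1496.60/3 ≈ 2584.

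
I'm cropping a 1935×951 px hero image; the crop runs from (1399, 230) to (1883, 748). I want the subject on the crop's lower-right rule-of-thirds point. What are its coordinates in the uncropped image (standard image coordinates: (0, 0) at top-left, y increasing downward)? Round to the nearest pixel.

Crop width = 1883 − 1399 = 484 px; one third is 161.33 px.
Crop height = 748 − 230 = 518 px; one third is 172.67 px.
The lower-right point is two-thirds across and two-thirds down within the crop:
x = 1399 + 2 × 161.33 ≈ 1722; y = 230 + 2 × 172.67 ≈ 575.

(1722, 575)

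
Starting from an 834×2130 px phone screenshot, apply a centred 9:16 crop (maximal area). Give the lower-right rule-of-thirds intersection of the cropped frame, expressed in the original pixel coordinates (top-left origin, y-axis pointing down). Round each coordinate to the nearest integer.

834/2130 < 9/16, so the 9:16 crop keeps the full width 834 and trims height to 834 × 16/9 = 1482.67 px.
Top offset = (2130 − 1482.67)/2 = 323.67 px; left offset = 0.
Lower-right is two-thirds across and two-thirds down within the crop:
x = 0.00 + 2 × 834.00/3 ≈ 556; y = 323.67 + 2 × 1482.67/3 ≈ 1312.

(556, 1312)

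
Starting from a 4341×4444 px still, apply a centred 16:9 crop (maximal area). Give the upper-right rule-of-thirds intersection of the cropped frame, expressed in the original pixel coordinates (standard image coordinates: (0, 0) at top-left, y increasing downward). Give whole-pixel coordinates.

4341/4444 < 16/9, so the 16:9 crop keeps the full width 4341 and trims height to 4341 × 9/16 = 2441.81 px.
Top offset = (4444 − 2441.81)/2 = 1001.09 px; left offset = 0.
Upper-right is two-thirds across and one-third down within the crop:
x = 0.00 + 2 × 4341.00/3 ≈ 2894; y = 1001.09 + 1 × 2441.81/3 ≈ 1815.

(2894, 1815)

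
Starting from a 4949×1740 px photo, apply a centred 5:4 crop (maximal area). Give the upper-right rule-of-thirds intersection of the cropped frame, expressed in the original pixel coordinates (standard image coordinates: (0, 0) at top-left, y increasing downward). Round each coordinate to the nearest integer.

x = 2837 px, y = 580 px

4949/1740 > 5/4, so the 5:4 crop keeps the full height 1740 and trims width to 1740 × 5/4 = 2175.00 px.
Left offset = (4949 − 2175.00)/2 = 1387.00 px; top offset = 0.
Upper-right is two-thirds across and one-third down within the crop:
x = 1387.00 + 2 × 2175.00/3 ≈ 2837; y = 0.00 + 1 × 1740.00/3 ≈ 580.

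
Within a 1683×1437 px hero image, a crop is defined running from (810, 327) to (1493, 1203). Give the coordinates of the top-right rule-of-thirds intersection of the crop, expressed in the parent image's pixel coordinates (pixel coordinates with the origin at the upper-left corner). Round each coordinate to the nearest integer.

Crop width = 1493 − 810 = 683 px; one third is 227.67 px.
Crop height = 1203 − 327 = 876 px; one third is 292.00 px.
The top-right point is two-thirds across and one-third down within the crop:
x = 810 + 2 × 227.67 ≈ 1265; y = 327 + 1 × 292.00 ≈ 619.

(1265, 619)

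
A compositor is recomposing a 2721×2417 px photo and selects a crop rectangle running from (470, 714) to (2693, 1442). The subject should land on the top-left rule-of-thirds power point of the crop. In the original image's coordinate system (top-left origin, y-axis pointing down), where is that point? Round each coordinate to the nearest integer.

Crop width = 2693 − 470 = 2223 px; one third is 741.00 px.
Crop height = 1442 − 714 = 728 px; one third is 242.67 px.
The top-left point is one-third across and one-third down within the crop:
x = 470 + 1 × 741.00 ≈ 1211; y = 714 + 1 × 242.67 ≈ 957.

(1211, 957)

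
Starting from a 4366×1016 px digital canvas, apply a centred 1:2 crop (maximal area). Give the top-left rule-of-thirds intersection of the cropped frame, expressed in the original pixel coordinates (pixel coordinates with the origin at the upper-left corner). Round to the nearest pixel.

(2098, 339)

4366/1016 > 1/2, so the 1:2 crop keeps the full height 1016 and trims width to 1016 × 1/2 = 508.00 px.
Left offset = (4366 − 508.00)/2 = 1929.00 px; top offset = 0.
Top-left is one-third across and one-third down within the crop:
x = 1929.00 + 1 × 508.00/3 ≈ 2098; y = 0.00 + 1 × 1016.00/3 ≈ 339.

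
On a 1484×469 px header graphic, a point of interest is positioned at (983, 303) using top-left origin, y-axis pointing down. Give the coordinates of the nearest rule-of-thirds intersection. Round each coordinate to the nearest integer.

(989, 313)

Third lines: x ∈ {495, 989}, y ∈ {156, 313}.
983 is closer to x = 989; 303 is closer to y = 313.
So the nearest intersection is the lower-right power point.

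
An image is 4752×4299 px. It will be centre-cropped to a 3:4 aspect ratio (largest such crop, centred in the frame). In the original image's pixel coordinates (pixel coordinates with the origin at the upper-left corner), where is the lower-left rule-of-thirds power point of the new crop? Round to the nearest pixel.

x = 1839 px, y = 2866 px

4752/4299 > 3/4, so the 3:4 crop keeps the full height 4299 and trims width to 4299 × 3/4 = 3224.25 px.
Left offset = (4752 − 3224.25)/2 = 763.88 px; top offset = 0.
Lower-left is one-third across and two-thirds down within the crop:
x = 763.88 + 1 × 3224.25/3 ≈ 1839; y = 0.00 + 2 × 4299.00/3 ≈ 2866.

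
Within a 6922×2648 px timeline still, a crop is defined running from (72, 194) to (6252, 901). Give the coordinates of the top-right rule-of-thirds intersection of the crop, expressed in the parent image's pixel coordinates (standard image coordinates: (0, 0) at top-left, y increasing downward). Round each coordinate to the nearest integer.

Crop width = 6252 − 72 = 6180 px; one third is 2060.00 px.
Crop height = 901 − 194 = 707 px; one third is 235.67 px.
The top-right point is two-thirds across and one-third down within the crop:
x = 72 + 2 × 2060.00 ≈ 4192; y = 194 + 1 × 235.67 ≈ 430.

(4192, 430)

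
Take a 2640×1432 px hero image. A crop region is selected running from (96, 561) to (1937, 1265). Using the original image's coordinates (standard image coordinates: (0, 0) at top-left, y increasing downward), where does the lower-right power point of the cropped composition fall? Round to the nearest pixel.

Crop width = 1937 − 96 = 1841 px; one third is 613.67 px.
Crop height = 1265 − 561 = 704 px; one third is 234.67 px.
The lower-right point is two-thirds across and two-thirds down within the crop:
x = 96 + 2 × 613.67 ≈ 1323; y = 561 + 2 × 234.67 ≈ 1030.

x = 1323 px, y = 1030 px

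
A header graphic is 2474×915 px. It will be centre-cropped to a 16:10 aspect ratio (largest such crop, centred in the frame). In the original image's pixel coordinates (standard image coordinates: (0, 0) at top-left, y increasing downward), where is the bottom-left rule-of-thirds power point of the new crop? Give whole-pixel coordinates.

2474/915 > 16/10, so the 16:10 crop keeps the full height 915 and trims width to 915 × 16/10 = 1464.00 px.
Left offset = (2474 − 1464.00)/2 = 505.00 px; top offset = 0.
Bottom-left is one-third across and two-thirds down within the crop:
x = 505.00 + 1 × 1464.00/3 ≈ 993; y = 0.00 + 2 × 915.00/3 ≈ 610.

x = 993 px, y = 610 px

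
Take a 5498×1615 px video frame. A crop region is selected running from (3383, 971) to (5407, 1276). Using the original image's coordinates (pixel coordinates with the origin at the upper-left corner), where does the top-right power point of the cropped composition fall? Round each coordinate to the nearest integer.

(4732, 1073)

Crop width = 5407 − 3383 = 2024 px; one third is 674.67 px.
Crop height = 1276 − 971 = 305 px; one third is 101.67 px.
The top-right point is two-thirds across and one-third down within the crop:
x = 3383 + 2 × 674.67 ≈ 4732; y = 971 + 1 × 101.67 ≈ 1073.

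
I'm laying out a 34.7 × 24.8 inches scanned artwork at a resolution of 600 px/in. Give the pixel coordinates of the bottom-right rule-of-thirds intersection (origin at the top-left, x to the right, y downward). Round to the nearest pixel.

In pixels the canvas is 34.7 × 600 = 20820 wide and 24.8 × 600 = 14880 tall.
The bottom-right point is two-thirds across and two-thirds down:
x = 2 × 20820/3 ≈ 13880; y = 2 × 14880/3 ≈ 9920.

x = 13880 px, y = 9920 px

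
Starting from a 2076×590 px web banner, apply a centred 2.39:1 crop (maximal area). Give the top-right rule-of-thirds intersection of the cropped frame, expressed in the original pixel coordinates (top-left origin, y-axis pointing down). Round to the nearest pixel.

x = 1273 px, y = 197 px

2076/590 > 2.39/1, so the 2.39:1 crop keeps the full height 590 and trims width to 590 × 2.39/1 = 1410.10 px.
Left offset = (2076 − 1410.10)/2 = 332.95 px; top offset = 0.
Top-right is two-thirds across and one-third down within the crop:
x = 332.95 + 2 × 1410.10/3 ≈ 1273; y = 0.00 + 1 × 590.00/3 ≈ 197.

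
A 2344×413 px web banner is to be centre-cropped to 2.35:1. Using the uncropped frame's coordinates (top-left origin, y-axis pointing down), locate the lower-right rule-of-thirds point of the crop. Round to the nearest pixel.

2344/413 > 2.35/1, so the 2.35:1 crop keeps the full height 413 and trims width to 413 × 2.35/1 = 970.55 px.
Left offset = (2344 − 970.55)/2 = 686.72 px; top offset = 0.
Lower-right is two-thirds across and two-thirds down within the crop:
x = 686.72 + 2 × 970.55/3 ≈ 1334; y = 0.00 + 2 × 413.00/3 ≈ 275.

(1334, 275)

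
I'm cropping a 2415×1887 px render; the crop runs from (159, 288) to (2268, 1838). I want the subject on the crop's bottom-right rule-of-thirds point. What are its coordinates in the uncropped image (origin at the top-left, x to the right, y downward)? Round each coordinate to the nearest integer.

Crop width = 2268 − 159 = 2109 px; one third is 703.00 px.
Crop height = 1838 − 288 = 1550 px; one third is 516.67 px.
The bottom-right point is two-thirds across and two-thirds down within the crop:
x = 159 + 2 × 703.00 ≈ 1565; y = 288 + 2 × 516.67 ≈ 1321.

(1565, 1321)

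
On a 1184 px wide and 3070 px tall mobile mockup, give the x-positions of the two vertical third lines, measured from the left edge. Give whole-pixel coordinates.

1184 / 3 = 394.67, so the vertical lines sit at one and two thirds of 1184.

x = 395 px and x = 789 px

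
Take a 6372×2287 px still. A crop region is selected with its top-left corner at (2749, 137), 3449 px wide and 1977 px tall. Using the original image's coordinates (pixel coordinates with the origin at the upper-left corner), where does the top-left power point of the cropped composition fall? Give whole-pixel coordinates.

One third of the crop width 3449 is 1149.67 px.
One third of the crop height 1977 is 659.00 px.
The top-left point is one-third across and one-third down within the crop:
x = 2749 + 1 × 1149.67 ≈ 3899; y = 137 + 1 × 659.00 ≈ 796.

(3899, 796)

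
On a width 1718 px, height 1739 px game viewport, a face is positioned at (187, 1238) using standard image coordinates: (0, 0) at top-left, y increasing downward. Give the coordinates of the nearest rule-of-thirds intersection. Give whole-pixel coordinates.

Third lines: x ∈ {573, 1145}, y ∈ {580, 1159}.
187 is closer to x = 573; 1238 is closer to y = 1159.
So the nearest intersection is the lower-left power point.

(573, 1159)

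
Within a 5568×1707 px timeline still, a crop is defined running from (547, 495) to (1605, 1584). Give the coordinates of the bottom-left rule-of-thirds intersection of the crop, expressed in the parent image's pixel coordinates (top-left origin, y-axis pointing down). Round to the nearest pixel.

Crop width = 1605 − 547 = 1058 px; one third is 352.67 px.
Crop height = 1584 − 495 = 1089 px; one third is 363.00 px.
The bottom-left point is one-third across and two-thirds down within the crop:
x = 547 + 1 × 352.67 ≈ 900; y = 495 + 2 × 363.00 ≈ 1221.

x = 900 px, y = 1221 px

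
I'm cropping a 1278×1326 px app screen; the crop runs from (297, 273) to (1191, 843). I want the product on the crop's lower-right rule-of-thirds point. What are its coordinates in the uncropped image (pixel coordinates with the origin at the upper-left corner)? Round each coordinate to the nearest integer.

x = 893 px, y = 653 px

Crop width = 1191 − 297 = 894 px; one third is 298.00 px.
Crop height = 843 − 273 = 570 px; one third is 190.00 px.
The lower-right point is two-thirds across and two-thirds down within the crop:
x = 297 + 2 × 298.00 ≈ 893; y = 273 + 2 × 190.00 ≈ 653.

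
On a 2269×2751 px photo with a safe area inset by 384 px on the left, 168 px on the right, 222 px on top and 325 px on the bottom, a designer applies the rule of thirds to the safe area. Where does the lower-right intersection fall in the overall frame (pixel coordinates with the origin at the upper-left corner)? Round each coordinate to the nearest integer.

x = 1529 px, y = 1691 px

Content width = 2269 − 384 − 168 = 1717 px; content height = 2751 − 222 − 325 = 2204 px.
Lower-right is two-thirds across and two-thirds down within the safe area.
x = 384 + 2 × 1717/3 = 384 + 1144.67 ≈ 1529
y = 222 + 2 × 2204/3 = 222 + 1469.33 ≈ 1691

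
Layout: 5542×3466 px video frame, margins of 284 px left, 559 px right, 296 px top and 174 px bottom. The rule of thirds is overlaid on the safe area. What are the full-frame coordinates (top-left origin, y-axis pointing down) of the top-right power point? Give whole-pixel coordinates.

x = 3417 px, y = 1295 px

Content width = 5542 − 284 − 559 = 4699 px; content height = 3466 − 296 − 174 = 2996 px.
Top-right is two-thirds across and one-third down within the safe area.
x = 284 + 2 × 4699/3 = 284 + 3132.67 ≈ 3417
y = 296 + 1 × 2996/3 = 296 + 998.67 ≈ 1295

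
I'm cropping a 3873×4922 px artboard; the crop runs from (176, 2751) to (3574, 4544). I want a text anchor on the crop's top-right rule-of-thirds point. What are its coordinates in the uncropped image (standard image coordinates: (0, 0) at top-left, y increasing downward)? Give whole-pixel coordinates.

Crop width = 3574 − 176 = 3398 px; one third is 1132.67 px.
Crop height = 4544 − 2751 = 1793 px; one third is 597.67 px.
The top-right point is two-thirds across and one-third down within the crop:
x = 176 + 2 × 1132.67 ≈ 2441; y = 2751 + 1 × 597.67 ≈ 3349.

(2441, 3349)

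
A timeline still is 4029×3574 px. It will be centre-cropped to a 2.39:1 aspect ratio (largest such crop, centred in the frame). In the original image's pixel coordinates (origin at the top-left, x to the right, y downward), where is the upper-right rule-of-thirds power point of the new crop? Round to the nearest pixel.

4029/3574 < 2.39/1, so the 2.39:1 crop keeps the full width 4029 and trims height to 4029 × 1/2.39 = 1685.77 px.
Top offset = (3574 − 1685.77)/2 = 944.11 px; left offset = 0.
Upper-right is two-thirds across and one-third down within the crop:
x = 0.00 + 2 × 4029.00/3 ≈ 2686; y = 944.11 + 1 × 1685.77/3 ≈ 1506.

x = 2686 px, y = 1506 px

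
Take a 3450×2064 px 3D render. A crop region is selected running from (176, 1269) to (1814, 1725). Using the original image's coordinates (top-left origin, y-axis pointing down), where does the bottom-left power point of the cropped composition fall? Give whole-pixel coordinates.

x = 722 px, y = 1573 px

Crop width = 1814 − 176 = 1638 px; one third is 546.00 px.
Crop height = 1725 − 1269 = 456 px; one third is 152.00 px.
The bottom-left point is one-third across and two-thirds down within the crop:
x = 176 + 1 × 546.00 ≈ 722; y = 1269 + 2 × 152.00 ≈ 1573.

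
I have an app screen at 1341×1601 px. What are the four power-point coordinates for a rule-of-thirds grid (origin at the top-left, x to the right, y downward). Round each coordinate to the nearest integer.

(447, 534), (894, 534), (447, 1067), (894, 1067)

One third of 1341 is 447; one third of 1601 is 533.67.
Vertical third lines at x = 447 and x = 894; horizontal third lines at y = 534 and y = 1067.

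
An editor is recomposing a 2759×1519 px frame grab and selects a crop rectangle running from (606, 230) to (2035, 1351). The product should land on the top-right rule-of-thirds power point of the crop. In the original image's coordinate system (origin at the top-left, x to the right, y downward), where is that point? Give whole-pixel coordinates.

(1559, 604)

Crop width = 2035 − 606 = 1429 px; one third is 476.33 px.
Crop height = 1351 − 230 = 1121 px; one third is 373.67 px.
The top-right point is two-thirds across and one-third down within the crop:
x = 606 + 2 × 476.33 ≈ 1559; y = 230 + 1 × 373.67 ≈ 604.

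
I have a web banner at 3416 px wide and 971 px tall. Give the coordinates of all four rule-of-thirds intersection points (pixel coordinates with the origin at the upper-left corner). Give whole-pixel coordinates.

(1139, 324), (2277, 324), (1139, 647), (2277, 647)

One third of 3416 is 1138.67; one third of 971 is 323.67.
Vertical third lines at x = 1139 and x = 2277; horizontal third lines at y = 324 and y = 647.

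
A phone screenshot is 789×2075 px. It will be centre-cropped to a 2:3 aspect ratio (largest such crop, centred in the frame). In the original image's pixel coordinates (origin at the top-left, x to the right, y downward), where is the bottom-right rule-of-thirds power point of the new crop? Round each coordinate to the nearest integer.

789/2075 < 2/3, so the 2:3 crop keeps the full width 789 and trims height to 789 × 3/2 = 1183.50 px.
Top offset = (2075 − 1183.50)/2 = 445.75 px; left offset = 0.
Bottom-right is two-thirds across and two-thirds down within the crop:
x = 0.00 + 2 × 789.00/3 ≈ 526; y = 445.75 + 2 × 1183.50/3 ≈ 1235.

(526, 1235)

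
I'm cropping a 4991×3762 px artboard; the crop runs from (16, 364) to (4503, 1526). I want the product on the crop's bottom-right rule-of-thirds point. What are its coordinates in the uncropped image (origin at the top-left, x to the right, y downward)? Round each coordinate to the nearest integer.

x = 3007 px, y = 1139 px

Crop width = 4503 − 16 = 4487 px; one third is 1495.67 px.
Crop height = 1526 − 364 = 1162 px; one third is 387.33 px.
The bottom-right point is two-thirds across and two-thirds down within the crop:
x = 16 + 2 × 1495.67 ≈ 3007; y = 364 + 2 × 387.33 ≈ 1139.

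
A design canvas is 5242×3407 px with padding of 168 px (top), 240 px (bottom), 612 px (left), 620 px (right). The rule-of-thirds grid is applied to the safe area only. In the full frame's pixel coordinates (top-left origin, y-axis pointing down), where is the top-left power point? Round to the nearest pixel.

x = 1949 px, y = 1168 px

Content width = 5242 − 612 − 620 = 4010 px; content height = 3407 − 168 − 240 = 2999 px.
Top-left is one-third across and one-third down within the safe area.
x = 612 + 1 × 4010/3 = 612 + 1336.67 ≈ 1949
y = 168 + 1 × 2999/3 = 168 + 999.67 ≈ 1168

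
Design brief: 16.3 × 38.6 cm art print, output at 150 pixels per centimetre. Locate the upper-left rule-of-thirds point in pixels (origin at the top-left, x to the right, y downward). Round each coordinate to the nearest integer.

In pixels the canvas is 16.3 × 150 = 2445 wide and 38.6 × 150 = 5790 tall.
The upper-left point is one-third across and one-third down:
x = 1 × 2445/3 ≈ 815; y = 1 × 5790/3 ≈ 1930.

(815, 1930)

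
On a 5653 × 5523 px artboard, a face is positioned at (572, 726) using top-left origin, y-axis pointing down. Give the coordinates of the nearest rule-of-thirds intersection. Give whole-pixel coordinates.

Third lines: x ∈ {1884, 3769}, y ∈ {1841, 3682}.
572 is closer to x = 1884; 726 is closer to y = 1841.
So the nearest intersection is the upper-left power point.

x = 1884 px, y = 1841 px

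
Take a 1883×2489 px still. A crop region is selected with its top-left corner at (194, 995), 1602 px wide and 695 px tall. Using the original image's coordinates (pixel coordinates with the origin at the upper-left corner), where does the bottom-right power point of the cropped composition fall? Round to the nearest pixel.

(1262, 1458)

One third of the crop width 1602 is 534.00 px.
One third of the crop height 695 is 231.67 px.
The bottom-right point is two-thirds across and two-thirds down within the crop:
x = 194 + 2 × 534.00 ≈ 1262; y = 995 + 2 × 231.67 ≈ 1458.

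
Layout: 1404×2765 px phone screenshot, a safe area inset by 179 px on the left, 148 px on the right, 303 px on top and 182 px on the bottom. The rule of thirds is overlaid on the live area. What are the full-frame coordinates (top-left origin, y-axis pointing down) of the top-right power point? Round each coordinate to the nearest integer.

x = 897 px, y = 1063 px

Content width = 1404 − 179 − 148 = 1077 px; content height = 2765 − 303 − 182 = 2280 px.
Top-right is two-thirds across and one-third down within the live area.
x = 179 + 2 × 1077/3 = 179 + 718.00 ≈ 897
y = 303 + 1 × 2280/3 = 303 + 760.00 ≈ 1063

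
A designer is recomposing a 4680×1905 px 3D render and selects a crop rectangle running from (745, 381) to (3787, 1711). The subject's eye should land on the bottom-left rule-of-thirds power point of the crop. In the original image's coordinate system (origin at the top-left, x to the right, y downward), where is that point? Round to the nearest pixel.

x = 1759 px, y = 1268 px

Crop width = 3787 − 745 = 3042 px; one third is 1014.00 px.
Crop height = 1711 − 381 = 1330 px; one third is 443.33 px.
The bottom-left point is one-third across and two-thirds down within the crop:
x = 745 + 1 × 1014.00 ≈ 1759; y = 381 + 2 × 443.33 ≈ 1268.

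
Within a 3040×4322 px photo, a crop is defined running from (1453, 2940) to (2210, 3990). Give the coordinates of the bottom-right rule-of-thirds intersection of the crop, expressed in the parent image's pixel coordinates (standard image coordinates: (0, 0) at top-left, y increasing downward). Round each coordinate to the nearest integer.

Crop width = 2210 − 1453 = 757 px; one third is 252.33 px.
Crop height = 3990 − 2940 = 1050 px; one third is 350.00 px.
The bottom-right point is two-thirds across and two-thirds down within the crop:
x = 1453 + 2 × 252.33 ≈ 1958; y = 2940 + 2 × 350.00 ≈ 3640.

x = 1958 px, y = 3640 px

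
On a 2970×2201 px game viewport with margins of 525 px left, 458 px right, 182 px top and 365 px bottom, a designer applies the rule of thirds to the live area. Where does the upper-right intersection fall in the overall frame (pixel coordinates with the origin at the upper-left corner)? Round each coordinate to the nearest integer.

Content width = 2970 − 525 − 458 = 1987 px; content height = 2201 − 182 − 365 = 1654 px.
Upper-right is two-thirds across and one-third down within the live area.
x = 525 + 2 × 1987/3 = 525 + 1324.67 ≈ 1850
y = 182 + 1 × 1654/3 = 182 + 551.33 ≈ 733

x = 1850 px, y = 733 px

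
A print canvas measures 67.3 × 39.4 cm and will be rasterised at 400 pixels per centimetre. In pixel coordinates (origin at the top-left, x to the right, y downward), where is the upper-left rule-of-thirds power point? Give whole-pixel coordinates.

In pixels the canvas is 67.3 × 400 = 26920 wide and 39.4 × 400 = 15760 tall.
The upper-left point is one-third across and one-third down:
x = 1 × 26920/3 ≈ 8973; y = 1 × 15760/3 ≈ 5253.

x = 8973 px, y = 5253 px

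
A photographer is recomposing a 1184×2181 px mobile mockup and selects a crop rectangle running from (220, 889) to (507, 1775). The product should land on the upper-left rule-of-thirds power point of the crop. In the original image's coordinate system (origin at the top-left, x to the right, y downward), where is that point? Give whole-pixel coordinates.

(316, 1184)

Crop width = 507 − 220 = 287 px; one third is 95.67 px.
Crop height = 1775 − 889 = 886 px; one third is 295.33 px.
The upper-left point is one-third across and one-third down within the crop:
x = 220 + 1 × 95.67 ≈ 316; y = 889 + 1 × 295.33 ≈ 1184.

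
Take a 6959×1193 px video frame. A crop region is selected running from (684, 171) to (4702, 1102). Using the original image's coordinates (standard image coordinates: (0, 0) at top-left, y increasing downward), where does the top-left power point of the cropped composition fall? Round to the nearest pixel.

x = 2023 px, y = 481 px

Crop width = 4702 − 684 = 4018 px; one third is 1339.33 px.
Crop height = 1102 − 171 = 931 px; one third is 310.33 px.
The top-left point is one-third across and one-third down within the crop:
x = 684 + 1 × 1339.33 ≈ 2023; y = 171 + 1 × 310.33 ≈ 481.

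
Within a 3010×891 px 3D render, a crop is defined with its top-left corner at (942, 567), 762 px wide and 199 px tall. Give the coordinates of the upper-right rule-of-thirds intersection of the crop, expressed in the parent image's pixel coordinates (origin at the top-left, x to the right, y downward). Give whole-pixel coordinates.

x = 1450 px, y = 633 px

One third of the crop width 762 is 254.00 px.
One third of the crop height 199 is 66.33 px.
The upper-right point is two-thirds across and one-third down within the crop:
x = 942 + 2 × 254.00 ≈ 1450; y = 567 + 1 × 66.33 ≈ 633.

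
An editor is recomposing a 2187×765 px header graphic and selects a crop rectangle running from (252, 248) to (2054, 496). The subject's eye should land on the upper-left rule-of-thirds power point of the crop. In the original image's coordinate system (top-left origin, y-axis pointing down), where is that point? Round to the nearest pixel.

Crop width = 2054 − 252 = 1802 px; one third is 600.67 px.
Crop height = 496 − 248 = 248 px; one third is 82.67 px.
The upper-left point is one-third across and one-third down within the crop:
x = 252 + 1 × 600.67 ≈ 853; y = 248 + 1 × 82.67 ≈ 331.

x = 853 px, y = 331 px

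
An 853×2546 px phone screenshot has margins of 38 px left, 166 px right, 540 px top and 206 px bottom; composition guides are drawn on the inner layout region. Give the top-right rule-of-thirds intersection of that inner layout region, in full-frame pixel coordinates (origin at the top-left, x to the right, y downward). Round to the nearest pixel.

(471, 1140)

Content width = 853 − 38 − 166 = 649 px; content height = 2546 − 540 − 206 = 1800 px.
Top-right is two-thirds across and one-third down within the inner layout region.
x = 38 + 2 × 649/3 = 38 + 432.67 ≈ 471
y = 540 + 1 × 1800/3 = 540 + 600.00 ≈ 1140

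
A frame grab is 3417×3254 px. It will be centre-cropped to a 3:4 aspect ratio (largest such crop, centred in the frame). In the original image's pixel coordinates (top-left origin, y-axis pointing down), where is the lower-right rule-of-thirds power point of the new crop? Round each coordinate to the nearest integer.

x = 2115 px, y = 2169 px

3417/3254 > 3/4, so the 3:4 crop keeps the full height 3254 and trims width to 3254 × 3/4 = 2440.50 px.
Left offset = (3417 − 2440.50)/2 = 488.25 px; top offset = 0.
Lower-right is two-thirds across and two-thirds down within the crop:
x = 488.25 + 2 × 2440.50/3 ≈ 2115; y = 0.00 + 2 × 3254.00/3 ≈ 2169.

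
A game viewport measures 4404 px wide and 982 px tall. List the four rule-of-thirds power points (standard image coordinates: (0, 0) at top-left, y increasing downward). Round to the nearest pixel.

(1468, 327), (2936, 327), (1468, 655), (2936, 655)

One third of 4404 is 1468; one third of 982 is 327.33.
Vertical third lines at x = 1468 and x = 2936; horizontal third lines at y = 327 and y = 655.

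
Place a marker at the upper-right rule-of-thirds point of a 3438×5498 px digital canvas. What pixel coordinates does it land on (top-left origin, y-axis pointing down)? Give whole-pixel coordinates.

The upper-right point sits two-thirds of the way across and one-third of the way down.
x = 2 × 3438/3 ≈ 2292; y = 1 × 5498/3 ≈ 1833.

(2292, 1833)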